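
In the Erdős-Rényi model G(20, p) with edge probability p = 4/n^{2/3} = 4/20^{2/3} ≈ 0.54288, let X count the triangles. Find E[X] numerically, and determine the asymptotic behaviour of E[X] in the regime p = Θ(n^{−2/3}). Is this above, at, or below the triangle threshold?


Number of potential triangles: C(20, 3) = 1140.
Each occurs with probability p³ ≈ (0.54288)³ ≈ 1.6000000e-01.
By linearity: E[X] = C(20, 3)·p³ ≈ 1140 · 1.6000000e-01 ≈ 182.40000.
Since α = 2/3 < 1, p = c/n^{2/3} ≫ 1/n is above the triangle threshold p ~ 1/n. Asymptotically E[X] ~ (c³/6)·n^{3(1−α)} = (4³/6)·n^{1} → ∞; triangles are abundant w.h.p.

E[X] ≈ 182.40000; in regime p = Θ(1/n^{2/3}) E[X] diverges (above the triangle threshold p ~ 1/n).


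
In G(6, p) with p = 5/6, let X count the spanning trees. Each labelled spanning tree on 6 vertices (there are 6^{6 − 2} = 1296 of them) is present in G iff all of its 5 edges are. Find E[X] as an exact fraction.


K_6 has 6^{6 − 2} = 1296 labelled spanning trees.
For each such spanning tree H, let X_H = 1 if all 5 edges of H are present in G. Then P[X_H = 1] = p^{5} = (5/6)^{5} = 3125/7776.
By linearity: E[X] = Σ_H E[X_H] = 1296 · p^{5} = 1296 · 3125/7776 = 3125/6.
Numerically: E[X] ≈ 520.8.

E[X] = 1296 · (5/6)^{5} = 3125/6 ≈ 520.8.


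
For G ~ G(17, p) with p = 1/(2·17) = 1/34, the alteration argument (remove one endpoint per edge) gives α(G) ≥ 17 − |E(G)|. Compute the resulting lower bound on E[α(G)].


E[|E(G)|] = C(17, 2)·p = 136 · (1/34) = 4.
E[α(G)] ≥ n − E[|E(G)|] = 17 − 4 = 13.
Numerically: ≈ 13.000000.
(This is only a lower bound; the true E[α(G)] may be larger.)

E[α(G)] ≥ 13 ≈ 13.000000.


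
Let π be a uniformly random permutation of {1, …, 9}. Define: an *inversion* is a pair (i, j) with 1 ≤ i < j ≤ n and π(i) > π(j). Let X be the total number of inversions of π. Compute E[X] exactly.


Write X = Σ X_I over the C(9, 2) = 36 pairs i < j, with X_I the indicator of one inversion.
There are 36 indicators.
For each fixed pair i < j, the values π(i) and π(j) are two distinct elements of {1, …, 9} in uniformly random order; by symmetry P[π(i) > π(j)] = 1/2.
By linearity: E[X] = 36 · (1/2) = C(9, 2) · (1/2) = 36/2 = 18 ≈ 18.00000.

E[X] = 18 = 18.00000.


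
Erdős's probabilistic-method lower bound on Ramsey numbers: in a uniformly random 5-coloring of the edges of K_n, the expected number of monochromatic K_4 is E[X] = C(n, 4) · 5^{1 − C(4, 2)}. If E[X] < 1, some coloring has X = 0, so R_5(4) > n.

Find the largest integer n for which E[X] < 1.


We need C(n, 4) · 5^{1 − 6} < 1, i.e. C(n, 4) < 5^{6 − 1} = 3125.
Check values of n near the boundary:
  n = 13: C(13, 4) = 715; 715 < 3125? YES
  n = 14: C(14, 4) = 1001; 1001 < 3125? YES
  n = 15: C(15, 4) = 1365; 1365 < 3125? YES
  n = 16: C(16, 4) = 1820; 1820 < 3125? YES
  n = 17: C(17, 4) = 2380; 2380 < 3125? YES
  n = 18: C(18, 4) = 3060; 3060 < 3125? YES
  n = 19: C(19, 4) = 3876; 3876 < 3125? NO
  n = 20: C(20, 4) = 4845; 4845 < 3125? NO
  n = 21: C(21, 4) = 5985; 5985 < 3125? NO
The largest n with C(n, 4) < 3125 is n = 18 (where E[X] = 612/625 ≈ 0.9792). Hence R_5(4) > 18, i.e. R_5(4) ≥ 19.

Largest n = 18; hence R_5(4) > 18.


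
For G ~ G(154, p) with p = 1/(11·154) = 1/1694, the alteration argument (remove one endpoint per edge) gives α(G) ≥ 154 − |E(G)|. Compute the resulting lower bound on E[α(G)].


E[|E(G)|] = C(154, 2)·p = 11781 · (1/1694) = 153/22.
E[α(G)] ≥ n − E[|E(G)|] = 154 − 153/22 = 3235/22.
Numerically: ≈ 147.04545.
(This is only a lower bound; the true E[α(G)] may be larger.)

E[α(G)] ≥ 3235/22 ≈ 147.04545.


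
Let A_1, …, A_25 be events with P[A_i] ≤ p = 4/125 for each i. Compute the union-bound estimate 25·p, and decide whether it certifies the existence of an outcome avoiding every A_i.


Union bound: P[∪_{i=1}^{25} A_i] ≤ Σ_i P[A_i] ≤ 25·p = 25·(4/125) = 4/5.
Numerically: 4/5 ≈ 0.80000.
Is 4/5 < 1? YES.
Since P[∪ A_i] ≤ 4/5 < 1, the complement has P[∩ A_i^c] ≥ 1 − 4/5 = 1/5 > 0, so some outcome avoids every A_i.

25·p = 4/5 ≈ 0.80000; existence CERTIFIED by the union bound.


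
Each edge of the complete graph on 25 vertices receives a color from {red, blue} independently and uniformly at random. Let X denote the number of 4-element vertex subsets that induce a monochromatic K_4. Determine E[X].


Let X = Σ_S X_S over the C(25, 4) = 12650 subsets S of size 4, where X_S = 1 if the K_4 on S is monochromatic.
For a fixed S, the K_4 on S has C(4, 2) = 6 edges. P[all 6 edges red] = (1/2)^6, and likewise for blue, so P[monochromatic] = 2·(1/2)^6 = 2^{1 − 6} = 1/32.
By linearity: E[X] = C(25, 4) · 2^{1 − 6} = 12650 · 1/32 = 6325/16.
Numerically: E[X] ≈ 395.312.

E[X] = C(25,4)·2^(1−C(4,2)) = 6325/16 ≈ 395.312.


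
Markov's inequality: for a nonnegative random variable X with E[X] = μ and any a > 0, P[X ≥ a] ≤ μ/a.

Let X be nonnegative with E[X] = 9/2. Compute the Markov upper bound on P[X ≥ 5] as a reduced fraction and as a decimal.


μ = E[X] = 9/2, a = 5.
Markov: P[X ≥ 5] ≤ μ/a = (9/2)/5 = 9/10.
Numerically: ≈ 0.90000.
(Since a = 5 > μ = 4.50000, the bound 9/10 is < 1 and informative.)

P[X ≥ 5] ≤ 9/10 ≈ 0.90000.


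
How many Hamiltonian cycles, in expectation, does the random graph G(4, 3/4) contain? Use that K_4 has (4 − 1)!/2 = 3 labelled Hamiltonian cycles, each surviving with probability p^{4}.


K_4 has (4 − 1)!/2 = 3 labelled Hamiltonian cycles.
For each such Hamiltonian cycle H, let X_H = 1 if all 4 edges of H are present in G. Then P[X_H = 1] = p^{4} = (3/4)^{4} = 81/256.
Summing the indicators: E[X] = Σ_H E[X_H] = 3 · p^{4} = 3 · 81/256 = 243/256.
Numerically: E[X] ≈ 0.949219.

E[X] = 3 · (3/4)^{4} = 243/256 ≈ 0.949219.


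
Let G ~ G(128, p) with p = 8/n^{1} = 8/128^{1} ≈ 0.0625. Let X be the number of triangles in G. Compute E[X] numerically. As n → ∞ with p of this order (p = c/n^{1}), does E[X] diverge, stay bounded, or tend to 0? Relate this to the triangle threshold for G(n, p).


Number of potential triangles: C(128, 3) = 341376.
Each occurs with probability p³ ≈ (0.0625)³ ≈ 2.4414062e-04.
By linearity: E[X] = C(128, 3)·p³ ≈ 341376 · 2.4414062e-04 ≈ 83.34375.
Here α = 1, so p = 8/n is exactly at the triangle threshold p ~ 1/n. Asymptotically E[X] → c³/6 = 8³/6 = 256/3 ≈ 85.33333, a bounded constant. In this regime the triangle count is asymptotically Poisson(c³/6).

E[X] ≈ 83.34375; in regime p = Θ(1/n^{1}) E[X] stays bounded (at the triangle threshold p ~ 1/n).


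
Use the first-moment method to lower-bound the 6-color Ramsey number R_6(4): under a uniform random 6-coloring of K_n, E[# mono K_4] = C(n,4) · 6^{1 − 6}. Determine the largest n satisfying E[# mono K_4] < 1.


We need C(n, 4) · 6^{1 − 6} < 1, i.e. C(n, 4) < 6^{6 − 1} = 7776.
Check values of n near the boundary:
  n = 20: C(20, 4) = 4845; 4845 < 7776? YES
  n = 21: C(21, 4) = 5985; 5985 < 7776? YES
  n = 22: C(22, 4) = 7315; 7315 < 7776? YES
  n = 23: C(23, 4) = 8855; 8855 < 7776? NO
  n = 24: C(24, 4) = 10626; 10626 < 7776? NO
The largest n with C(n, 4) < 7776 is n = 22 (where E[X] = 7315/7776 ≈ 0.9407150). Hence R_6(4) > 22, i.e. R_6(4) ≥ 23.

Largest n = 22; hence R_6(4) > 22.


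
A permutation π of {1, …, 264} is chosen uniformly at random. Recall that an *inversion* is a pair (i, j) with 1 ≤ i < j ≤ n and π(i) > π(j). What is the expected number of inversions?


Write X = Σ X_I over the C(264, 2) = 34716 pairs i < j, with X_I the indicator of one inversion.
There are 34716 indicators.
For each fixed pair i < j, the values π(i) and π(j) are two distinct elements of {1, …, 264} in uniformly random order; by symmetry P[π(i) > π(j)] = 1/2.
By linearity: E[X] = 34716 · (1/2) = C(264, 2) · (1/2) = 34716/2 = 17358 ≈ 17358.000000.

E[X] = 17358 = 17358.000000.


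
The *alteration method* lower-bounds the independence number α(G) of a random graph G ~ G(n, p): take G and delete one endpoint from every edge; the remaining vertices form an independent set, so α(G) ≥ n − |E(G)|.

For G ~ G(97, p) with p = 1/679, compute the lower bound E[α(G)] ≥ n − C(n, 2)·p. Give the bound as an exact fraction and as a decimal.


E[|E(G)|] = C(97, 2)·p = 4656 · (1/679) = 48/7.
E[α(G)] ≥ n − E[|E(G)|] = 97 − 48/7 = 631/7.
Numerically: ≈ 90.143.
(This is only a lower bound; the true E[α(G)] may be larger.)

E[α(G)] ≥ 631/7 ≈ 90.143.


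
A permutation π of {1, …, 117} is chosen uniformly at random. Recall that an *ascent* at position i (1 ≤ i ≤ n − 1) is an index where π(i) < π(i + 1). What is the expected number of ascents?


Write X = Σ X_I over i = 1, …, 116, with X_I the indicator of one ascent.
There are 116 indicators.
For each fixed i, the pair (π(i), π(i+1)) is a uniformly random ordered pair of distinct values from {1, …, 117}; by symmetry P[π(i) < π(i+1)] = 1/2.
By linearity: E[X] = 116 · (1/2) = (117 − 1) · (1/2) = 58 ≈ 58.0000.

E[X] = 58 = 58.0000.


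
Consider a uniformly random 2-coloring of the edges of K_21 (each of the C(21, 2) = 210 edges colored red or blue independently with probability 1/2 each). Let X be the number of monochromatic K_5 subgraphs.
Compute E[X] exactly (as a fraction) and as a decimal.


Let X = Σ_S X_S over the C(21, 5) = 20349 subsets S of size 5, where X_S = 1 if the K_5 on S is monochromatic.
For a fixed S, the K_5 on S has C(5, 2) = 10 edges. P[all 10 edges red] = (1/2)^10, and likewise for blue, so P[monochromatic] = 2·(1/2)^10 = 2^{1 − 10} = 1/512.
Summing: E[X] = C(21, 5) · 2^{1 − 10} = 20349 · 1/512 = 20349/512.
Numerically: E[X] ≈ 39.744.

E[X] = C(21,5)·2^(1−C(5,2)) = 20349/512 ≈ 39.744.


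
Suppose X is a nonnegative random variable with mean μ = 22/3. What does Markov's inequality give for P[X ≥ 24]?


μ = E[X] = 22/3, a = 24.
Markov: P[X ≥ 24] ≤ μ/a = (22/3)/24 = 11/36.
Numerically: ≈ 0.305556.
(Since a = 24 > μ = 7.333333, the bound 11/36 is < 1 and informative.)

P[X ≥ 24] ≤ 11/36 ≈ 0.305556.


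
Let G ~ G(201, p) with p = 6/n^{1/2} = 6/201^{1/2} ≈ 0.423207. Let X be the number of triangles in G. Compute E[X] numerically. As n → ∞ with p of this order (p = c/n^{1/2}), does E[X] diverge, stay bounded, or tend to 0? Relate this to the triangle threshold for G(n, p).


Number of potential triangles: C(201, 3) = 1333300.
Each occurs with probability p³ ≈ (0.423207)³ ≈ 7.57983348e-02.
By linearity: E[X] = C(201, 3)·p³ ≈ 1333300 · 7.57983348e-02 ≈ 101061.919840.
Since α = 1/2 < 1, p = c/n^{1/2} ≫ 1/n is above the triangle threshold p ~ 1/n. Asymptotically E[X] ~ (c³/6)·n^{3(1−α)} = (6³/6)·n^{1.5} → ∞; triangles are abundant w.h.p.

E[X] ≈ 101061.919840; in regime p = Θ(1/n^{1/2}) E[X] diverges (above the triangle threshold p ~ 1/n).


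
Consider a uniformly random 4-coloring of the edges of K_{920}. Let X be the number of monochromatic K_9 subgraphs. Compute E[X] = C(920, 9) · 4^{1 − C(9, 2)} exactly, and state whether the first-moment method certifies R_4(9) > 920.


E[X] = C(920, 9) · 4^{1 − 36} = 1251067384312182251760 · 4^{−35} = 1251067384312182251760/1180591620717411303424.
As a reduced fraction: E[X] = 78191711519511390735/73786976294838206464 ≈ 1.05970.
Is E[X] < 1? NO.
Since E[X] ≥ 1, the first-moment bound is inconclusive at n = 920; it does NOT by itself certify R_4(9) > 920.

E[X] = 78191711519511390735/73786976294838206464 ≈ 1.05970; E[X] ≥ 1; first-moment method inconclusive here.


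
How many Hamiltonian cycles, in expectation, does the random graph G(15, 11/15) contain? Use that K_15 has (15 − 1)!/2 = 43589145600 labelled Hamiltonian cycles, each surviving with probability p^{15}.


K_15 has (15 − 1)!/2 = 43589145600 labelled Hamiltonian cycles.
For each such Hamiltonian cycle H, let X_H = 1 if all 15 edges of H are present in G. Then P[X_H = 1] = p^{15} = (11/15)^{15} = 4177248169415651/437893890380859375.
By linearity of expectation: E[X] = Σ_H E[X_H] = 43589145600 · p^{15} = 43589145600 · 4177248169415651/437893890380859375 = 29972457393249757754368/72081298828125.
Numerically: E[X] ≈ 4.1581e+08.

E[X] = 43589145600 · (11/15)^{15} = 29972457393249757754368/72081298828125 ≈ 4.1581e+08.


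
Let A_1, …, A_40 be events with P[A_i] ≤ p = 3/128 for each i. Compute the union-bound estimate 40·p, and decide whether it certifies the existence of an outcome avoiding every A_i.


Union bound: P[∪_{i=1}^{40} A_i] ≤ Σ_i P[A_i] ≤ 40·p = 40·(3/128) = 15/16.
Numerically: 15/16 ≈ 0.9375.
Is 15/16 < 1? YES.
Since P[∪ A_i] ≤ 15/16 < 1, the complement has P[∩ A_i^c] ≥ 1 − 15/16 = 1/16 > 0, so some outcome avoids every A_i.

40·p = 15/16 ≈ 0.9375; existence CERTIFIED by the union bound.


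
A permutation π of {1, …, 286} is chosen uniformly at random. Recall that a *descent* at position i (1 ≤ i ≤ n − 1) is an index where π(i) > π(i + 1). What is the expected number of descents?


Write X = Σ X_I over i = 1, …, 285, with X_I the indicator of one descent.
There are 285 indicators.
For each fixed i, the pair (π(i), π(i+1)) is a uniformly random ordered pair of distinct values from {1, …, 286}; by symmetry P[π(i) > π(i+1)] = 1/2.
By linearity: E[X] = 285 · (1/2) = (286 − 1) · (1/2) = 285/2 ≈ 142.500000.

E[X] = 285/2 = 142.500000.


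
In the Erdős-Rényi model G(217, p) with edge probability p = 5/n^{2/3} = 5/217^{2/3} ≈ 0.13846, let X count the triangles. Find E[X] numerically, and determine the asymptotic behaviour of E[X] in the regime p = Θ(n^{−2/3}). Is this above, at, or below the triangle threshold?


Number of potential triangles: C(217, 3) = 1679580.
Each occurs with probability p³ ≈ (0.13846)³ ≈ 2.6545478e-03.
By linearity: E[X] = C(217, 3)·p³ ≈ 1679580 · 2.6545478e-03 ≈ 4458.52535.
Since α = 2/3 < 1, p = c/n^{2/3} ≫ 1/n is above the triangle threshold p ~ 1/n. Asymptotically E[X] ~ (c³/6)·n^{3(1−α)} = (5³/6)·n^{1} → ∞; triangles are abundant w.h.p.

E[X] ≈ 4458.52535; in regime p = Θ(1/n^{2/3}) E[X] diverges (above the triangle threshold p ~ 1/n).


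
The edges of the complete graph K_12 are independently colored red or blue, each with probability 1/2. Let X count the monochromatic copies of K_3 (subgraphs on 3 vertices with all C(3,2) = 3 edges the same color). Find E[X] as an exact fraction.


Let X = Σ_S X_S over the C(12, 3) = 220 subsets S of size 3, where X_S = 1 if the K_3 on S is monochromatic.
For a fixed S, the K_3 on S has C(3, 2) = 3 edges. P[all 3 edges red] = (1/2)^3, and likewise for blue, so P[monochromatic] = 2·(1/2)^3 = 2^{1 − 3} = 1/4.
Summing: E[X] = C(12, 3) · 2^{1 − 3} = 220 · 1/4 = 55.
Numerically: E[X] ≈ 55.000.

E[X] = C(12,3)·2^(1−C(3,2)) = 55 ≈ 55.000.


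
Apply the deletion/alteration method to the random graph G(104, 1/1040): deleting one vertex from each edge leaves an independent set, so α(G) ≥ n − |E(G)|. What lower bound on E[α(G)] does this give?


E[|E(G)|] = C(104, 2)·p = 5356 · (1/1040) = 103/20.
E[α(G)] ≥ n − E[|E(G)|] = 104 − 103/20 = 1977/20.
Numerically: ≈ 98.8500.
(This is only a lower bound; the true E[α(G)] may be larger.)

E[α(G)] ≥ 1977/20 ≈ 98.8500.


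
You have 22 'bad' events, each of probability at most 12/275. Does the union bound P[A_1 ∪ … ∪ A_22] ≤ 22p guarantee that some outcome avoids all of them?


Union bound: P[∪_{i=1}^{22} A_i] ≤ Σ_i P[A_i] ≤ 22·p = 22·(12/275) = 24/25.
Numerically: 24/25 ≈ 0.9600000.
Is 24/25 < 1? YES.
Since P[∪ A_i] ≤ 24/25 < 1, the complement has P[∩ A_i^c] ≥ 1 − 24/25 = 1/25 > 0, so some outcome avoids every A_i.

22·p = 24/25 ≈ 0.9600000; existence CERTIFIED by the union bound.


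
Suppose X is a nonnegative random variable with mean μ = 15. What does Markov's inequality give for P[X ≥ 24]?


μ = E[X] = 15, a = 24.
Markov: P[X ≥ 24] ≤ μ/a = (15)/24 = 5/8.
Numerically: ≈ 0.625000.
(Since a = 24 > μ = 15.000000, the bound 5/8 is < 1 and informative.)

P[X ≥ 24] ≤ 5/8 ≈ 0.625000.


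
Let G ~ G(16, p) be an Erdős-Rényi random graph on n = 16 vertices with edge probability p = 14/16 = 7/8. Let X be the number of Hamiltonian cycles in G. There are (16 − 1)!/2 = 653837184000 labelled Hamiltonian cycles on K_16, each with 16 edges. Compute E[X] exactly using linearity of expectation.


K_16 has (16 − 1)!/2 = 653837184000 labelled Hamiltonian cycles.
For each such Hamiltonian cycle H, let X_H = 1 if all 16 edges of H are present in G. Then P[X_H = 1] = p^{16} = (7/8)^{16} = 33232930569601/281474976710656.
Summing the indicators: E[X] = Σ_H E[X_H] = 653837184000 · p^{16} = 653837184000 · 33232930569601/281474976710656 = 21219654042671322112875/274877906944.
Numerically: E[X] ≈ 7.71967e+10.

E[X] = 653837184000 · (7/8)^{16} = 21219654042671322112875/274877906944 ≈ 7.71967e+10.


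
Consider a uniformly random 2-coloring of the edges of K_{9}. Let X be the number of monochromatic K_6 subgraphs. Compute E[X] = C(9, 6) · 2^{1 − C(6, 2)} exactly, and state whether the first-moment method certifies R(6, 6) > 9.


E[X] = C(9, 6) · 2^{1 − 15} = 84 · 2^{−14} = 84/16384.
As a reduced fraction: E[X] = 21/4096 ≈ 0.005127.
Is E[X] < 1? YES.
Since E[X] < 1, there exists a 2-coloring of K_{9} with no monochromatic K_6; hence R(6, 6) > 9.

E[X] = 21/4096 ≈ 0.005127; E[X] < 1, so R(6, 6) > 9.


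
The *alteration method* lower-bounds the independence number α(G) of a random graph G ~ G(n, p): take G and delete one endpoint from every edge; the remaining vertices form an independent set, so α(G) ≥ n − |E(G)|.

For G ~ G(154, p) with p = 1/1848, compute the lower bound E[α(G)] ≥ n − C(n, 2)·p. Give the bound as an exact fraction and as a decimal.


E[|E(G)|] = C(154, 2)·p = 11781 · (1/1848) = 51/8.
E[α(G)] ≥ n − E[|E(G)|] = 154 − 51/8 = 1181/8.
Numerically: ≈ 147.625000.
(This is only a lower bound; the true E[α(G)] may be larger.)

E[α(G)] ≥ 1181/8 ≈ 147.625000.


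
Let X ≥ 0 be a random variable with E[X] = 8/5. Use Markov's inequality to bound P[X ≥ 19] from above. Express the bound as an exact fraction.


μ = E[X] = 8/5, a = 19.
Markov: P[X ≥ 19] ≤ μ/a = (8/5)/19 = 8/95.
Numerically: ≈ 0.08421.
(Since a = 19 > μ = 1.60000, the bound 8/95 is < 1 and informative.)

P[X ≥ 19] ≤ 8/95 ≈ 0.08421.


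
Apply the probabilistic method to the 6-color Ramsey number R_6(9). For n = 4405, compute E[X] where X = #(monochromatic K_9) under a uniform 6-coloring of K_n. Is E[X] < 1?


E[X] = C(4405, 9) · 6^{1 − 36} = 1706862792900636302463627150 · 6^{−35} = 1706862792900636302463627150/1719070799748422591028658176.
As a reduced fraction: E[X] = 284477132150106050410604525/286511799958070431838109696 ≈ 0.993.
Is E[X] < 1? YES.
Since E[X] < 1, there exists a 6-coloring of K_{4405} with no monochromatic K_9; hence R_6(9) > 4405.

E[X] = 284477132150106050410604525/286511799958070431838109696 ≈ 0.993; E[X] < 1, so R_6(9) > 4405.


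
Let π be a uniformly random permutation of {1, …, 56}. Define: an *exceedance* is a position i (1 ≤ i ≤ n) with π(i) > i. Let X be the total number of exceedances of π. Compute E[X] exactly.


Write X = Σ_{i=1}^{56} X_i, where X_i = 1_{π(i) > i}.
For each fixed i, π(i) is uniform over {1, …, 56} (marginal of a uniform permutation), so P[π(i) > i] = (n − i)/n. Summing: Σ_{i=1}^{56} (n − i)/n = (0 + 1 + … + 55)/56 = 56(56 − 1)/(2·56) = (56 − 1)/2.
Hence E[X] = Σ_{i=1}^{56} (56 − i)/56 = 55/2 ≈ 27.50000.

E[X] = 55/2 = 27.50000.


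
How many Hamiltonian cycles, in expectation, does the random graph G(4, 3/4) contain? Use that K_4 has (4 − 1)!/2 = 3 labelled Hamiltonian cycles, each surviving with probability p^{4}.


K_4 has (4 − 1)!/2 = 3 labelled Hamiltonian cycles.
For each such Hamiltonian cycle H, let X_H = 1 if all 4 edges of H are present in G. Then P[X_H = 1] = p^{4} = (3/4)^{4} = 81/256.
By linearity of expectation: E[X] = Σ_H E[X_H] = 3 · p^{4} = 3 · 81/256 = 243/256.
Numerically: E[X] ≈ 0.94922.

E[X] = 3 · (3/4)^{4} = 243/256 ≈ 0.94922.


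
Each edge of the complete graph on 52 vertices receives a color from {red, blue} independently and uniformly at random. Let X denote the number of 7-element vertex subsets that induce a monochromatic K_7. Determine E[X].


Let X = Σ_S X_S over the C(52, 7) = 133784560 subsets S of size 7, where X_S = 1 if the K_7 on S is monochromatic.
For a fixed S, the K_7 on S has C(7, 2) = 21 edges. P[all 21 edges red] = (1/2)^21, and likewise for blue, so P[monochromatic] = 2·(1/2)^21 = 2^{1 − 21} = 1/1048576.
Summing: E[X] = C(52, 7) · 2^{1 − 21} = 133784560 · 1/1048576 = 8361535/65536.
Numerically: E[X] ≈ 127.5869.

E[X] = C(52,7)·2^(1−C(7,2)) = 8361535/65536 ≈ 127.5869.


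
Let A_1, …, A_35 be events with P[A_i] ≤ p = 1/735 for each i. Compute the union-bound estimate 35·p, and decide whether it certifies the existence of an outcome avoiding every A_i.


Union bound: P[∪_{i=1}^{35} A_i] ≤ Σ_i P[A_i] ≤ 35·p = 35·(1/735) = 1/21.
Numerically: 1/21 ≈ 0.047619.
Is 1/21 < 1? YES.
Since P[∪ A_i] ≤ 1/21 < 1, the complement has P[∩ A_i^c] ≥ 1 − 1/21 = 20/21 > 0, so some outcome avoids every A_i.

35·p = 1/21 ≈ 0.047619; existence CERTIFIED by the union bound.


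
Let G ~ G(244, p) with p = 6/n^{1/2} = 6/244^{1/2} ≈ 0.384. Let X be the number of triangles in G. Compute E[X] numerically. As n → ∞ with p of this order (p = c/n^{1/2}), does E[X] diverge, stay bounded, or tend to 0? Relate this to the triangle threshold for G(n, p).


Number of potential triangles: C(244, 3) = 2391444.
Each occurs with probability p³ ≈ (0.384)³ ≈ 5.66721e-02.
By linearity: E[X] = C(244, 3)·p³ ≈ 2391444 · 5.66721e-02 ≈ 135528.062.
Since α = 1/2 < 1, p = c/n^{1/2} ≫ 1/n is above the triangle threshold p ~ 1/n. Asymptotically E[X] ~ (c³/6)·n^{3(1−α)} = (6³/6)·n^{1.5} → ∞; triangles are abundant w.h.p.

E[X] ≈ 135528.062; in regime p = Θ(1/n^{1/2}) E[X] diverges (above the triangle threshold p ~ 1/n).


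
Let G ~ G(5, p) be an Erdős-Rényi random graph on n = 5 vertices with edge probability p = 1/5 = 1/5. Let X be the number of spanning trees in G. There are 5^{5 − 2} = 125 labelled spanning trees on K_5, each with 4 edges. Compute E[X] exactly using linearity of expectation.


K_5 has 5^{5 − 2} = 125 labelled spanning trees.
For each such spanning tree H, let X_H = 1 if all 4 edges of H are present in G. Then P[X_H = 1] = p^{4} = (1/5)^{4} = 1/625.
Summing the indicators: E[X] = Σ_H E[X_H] = 125 · p^{4} = 125 · 1/625 = 1/5.
Numerically: E[X] ≈ 0.2.

E[X] = 125 · (1/5)^{4} = 1/5 ≈ 0.2.


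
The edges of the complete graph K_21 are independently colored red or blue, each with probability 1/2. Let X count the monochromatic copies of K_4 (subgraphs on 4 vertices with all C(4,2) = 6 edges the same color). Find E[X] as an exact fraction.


Let X = Σ_S X_S over the C(21, 4) = 5985 subsets S of size 4, where X_S = 1 if the K_4 on S is monochromatic.
For a fixed S, the K_4 on S has C(4, 2) = 6 edges. P[all 6 edges red] = (1/2)^6, and likewise for blue, so P[monochromatic] = 2·(1/2)^6 = 2^{1 − 6} = 1/32.
Summing: E[X] = C(21, 4) · 2^{1 − 6} = 5985 · 1/32 = 5985/32.
Numerically: E[X] ≈ 187.031250.

E[X] = C(21,4)·2^(1−C(4,2)) = 5985/32 ≈ 187.031250.


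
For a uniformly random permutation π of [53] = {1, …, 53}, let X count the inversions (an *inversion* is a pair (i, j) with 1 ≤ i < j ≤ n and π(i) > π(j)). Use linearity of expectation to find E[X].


Write X = Σ X_I over the C(53, 2) = 1378 pairs i < j, with X_I the indicator of one inversion.
There are 1378 indicators.
For each fixed pair i < j, the values π(i) and π(j) are two distinct elements of {1, …, 53} in uniformly random order; by symmetry P[π(i) > π(j)] = 1/2.
By linearity: E[X] = 1378 · (1/2) = C(53, 2) · (1/2) = 1378/2 = 689 ≈ 689.000000.

E[X] = 689 = 689.000000.


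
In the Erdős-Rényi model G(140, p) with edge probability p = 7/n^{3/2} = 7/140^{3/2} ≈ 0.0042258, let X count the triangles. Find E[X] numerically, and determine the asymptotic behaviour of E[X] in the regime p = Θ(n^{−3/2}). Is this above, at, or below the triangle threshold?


Number of potential triangles: C(140, 3) = 447580.
Each occurs with probability p³ ≈ (0.0042258)³ ≈ 7.5460201e-08.
By linearity: E[X] = C(140, 3)·p³ ≈ 447580 · 7.5460201e-08 ≈ 0.03377.
Since α = 3/2 > 1, p = c/n^{3/2} = o(1/n) is below the triangle threshold p ~ 1/n. Asymptotically E[X] ~ (c³/6)·n^{3(1−α)} = (7³/6)·n^{-1.5} → 0, so by Markov's inequality G has no triangles w.h.p.

E[X] ≈ 0.03377; in regime p = Θ(1/n^{3/2}) E[X] tends to 0 (below the triangle threshold p ~ 1/n).


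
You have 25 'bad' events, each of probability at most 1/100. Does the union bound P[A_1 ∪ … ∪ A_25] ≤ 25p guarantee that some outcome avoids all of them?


Union bound: P[∪_{i=1}^{25} A_i] ≤ Σ_i P[A_i] ≤ 25·p = 25·(1/100) = 1/4.
Numerically: 1/4 ≈ 0.2500.
Is 1/4 < 1? YES.
Since P[∪ A_i] ≤ 1/4 < 1, the complement has P[∩ A_i^c] ≥ 1 − 1/4 = 3/4 > 0, so some outcome avoids every A_i.

25·p = 1/4 ≈ 0.2500; existence CERTIFIED by the union bound.


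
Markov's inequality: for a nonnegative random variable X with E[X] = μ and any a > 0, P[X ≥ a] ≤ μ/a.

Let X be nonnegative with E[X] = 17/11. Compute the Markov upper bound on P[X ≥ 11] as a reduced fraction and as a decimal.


μ = E[X] = 17/11, a = 11.
Markov: P[X ≥ 11] ≤ μ/a = (17/11)/11 = 17/121.
Numerically: ≈ 0.140.
(Since a = 11 > μ = 1.545, the bound 17/121 is < 1 and informative.)

P[X ≥ 11] ≤ 17/121 ≈ 0.140.


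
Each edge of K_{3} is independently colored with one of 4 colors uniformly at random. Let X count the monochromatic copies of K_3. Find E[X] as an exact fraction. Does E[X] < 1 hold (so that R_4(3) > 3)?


E[X] = C(3, 3) · 4^{1 − 3} = 1 · 4^{−2} = 1/16.
As a reduced fraction: E[X] = 1/16 ≈ 0.062500.
Is E[X] < 1? YES.
Since E[X] < 1, there exists a 4-coloring of K_{3} with no monochromatic K_3; hence R_4(3) > 3.

E[X] = 1/16 ≈ 0.062500; E[X] < 1, so R_4(3) > 3.


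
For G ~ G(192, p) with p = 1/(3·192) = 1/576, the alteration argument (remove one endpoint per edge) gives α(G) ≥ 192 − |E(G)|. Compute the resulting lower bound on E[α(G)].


E[|E(G)|] = C(192, 2)·p = 18336 · (1/576) = 191/6.
E[α(G)] ≥ n − E[|E(G)|] = 192 − 191/6 = 961/6.
Numerically: ≈ 160.16667.
(This is only a lower bound; the true E[α(G)] may be larger.)

E[α(G)] ≥ 961/6 ≈ 160.16667.


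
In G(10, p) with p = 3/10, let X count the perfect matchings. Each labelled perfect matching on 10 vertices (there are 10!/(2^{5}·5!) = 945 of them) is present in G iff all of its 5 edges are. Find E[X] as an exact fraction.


K_10 has 10!/(2^{5}·5!) = 945 labelled perfect matchings.
For each such perfect matching H, let X_H = 1 if all 5 edges of H are present in G. Then P[X_H = 1] = p^{5} = (3/10)^{5} = 243/100000.
By linearity of expectation: E[X] = Σ_H E[X_H] = 945 · p^{5} = 945 · 243/100000 = 45927/20000.
Numerically: E[X] ≈ 2.29635.

E[X] = 945 · (3/10)^{5} = 45927/20000 ≈ 2.29635.


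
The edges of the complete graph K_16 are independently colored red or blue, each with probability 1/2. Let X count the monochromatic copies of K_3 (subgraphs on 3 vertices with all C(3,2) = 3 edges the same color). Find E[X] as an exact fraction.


Let X = Σ_S X_S over the C(16, 3) = 560 subsets S of size 3, where X_S = 1 if the K_3 on S is monochromatic.
For a fixed S, the K_3 on S has C(3, 2) = 3 edges. P[all 3 edges red] = (1/2)^3, and likewise for blue, so P[monochromatic] = 2·(1/2)^3 = 2^{1 − 3} = 1/4.
By linearity of expectation: E[X] = C(16, 3) · 2^{1 − 3} = 560 · 1/4 = 140.
Numerically: E[X] ≈ 140.0000.

E[X] = C(16,3)·2^(1−C(3,2)) = 140 ≈ 140.0000.


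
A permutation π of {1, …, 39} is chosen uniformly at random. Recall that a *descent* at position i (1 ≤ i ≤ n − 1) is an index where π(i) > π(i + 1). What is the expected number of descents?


Write X = Σ X_I over i = 1, …, 38, with X_I the indicator of one descent.
There are 38 indicators.
For each fixed i, the pair (π(i), π(i+1)) is a uniformly random ordered pair of distinct values from {1, …, 39}; by symmetry P[π(i) > π(i+1)] = 1/2.
By linearity: E[X] = 38 · (1/2) = (39 − 1) · (1/2) = 19 ≈ 19.000000.

E[X] = 19 = 19.000000.


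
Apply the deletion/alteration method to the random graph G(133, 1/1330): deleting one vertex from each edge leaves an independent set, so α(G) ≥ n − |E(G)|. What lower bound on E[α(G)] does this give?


E[|E(G)|] = C(133, 2)·p = 8778 · (1/1330) = 33/5.
E[α(G)] ≥ n − E[|E(G)|] = 133 − 33/5 = 632/5.
Numerically: ≈ 126.400000.
(This is only a lower bound; the true E[α(G)] may be larger.)

E[α(G)] ≥ 632/5 ≈ 126.400000.


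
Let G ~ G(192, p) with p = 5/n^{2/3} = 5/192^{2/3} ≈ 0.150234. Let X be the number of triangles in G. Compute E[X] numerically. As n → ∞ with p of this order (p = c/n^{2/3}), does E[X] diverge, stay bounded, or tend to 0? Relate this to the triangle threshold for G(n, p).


Number of potential triangles: C(192, 3) = 1161280.
Each occurs with probability p³ ≈ (0.150234)³ ≈ 3.39084201e-03.
By linearity: E[X] = C(192, 3)·p³ ≈ 1161280 · 3.39084201e-03 ≈ 3937.717014.
Since α = 2/3 < 1, p = c/n^{2/3} ≫ 1/n is above the triangle threshold p ~ 1/n. Asymptotically E[X] ~ (c³/6)·n^{3(1−α)} = (5³/6)·n^{1} → ∞; triangles are abundant w.h.p.

E[X] ≈ 3937.717014; in regime p = Θ(1/n^{2/3}) E[X] diverges (above the triangle threshold p ~ 1/n).


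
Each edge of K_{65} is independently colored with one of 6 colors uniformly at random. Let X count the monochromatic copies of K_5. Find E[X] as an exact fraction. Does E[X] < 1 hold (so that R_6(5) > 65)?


E[X] = C(65, 5) · 6^{1 − 10} = 8259888 · 6^{−9} = 8259888/10077696.
As a reduced fraction: E[X] = 172081/209952 ≈ 0.820.
Is E[X] < 1? YES.
Since E[X] < 1, there exists a 6-coloring of K_{65} with no monochromatic K_5; hence R_6(5) > 65.

E[X] = 172081/209952 ≈ 0.820; E[X] < 1, so R_6(5) > 65.


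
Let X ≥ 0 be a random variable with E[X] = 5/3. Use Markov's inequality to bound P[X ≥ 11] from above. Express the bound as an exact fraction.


μ = E[X] = 5/3, a = 11.
Markov: P[X ≥ 11] ≤ μ/a = (5/3)/11 = 5/33.
Numerically: ≈ 0.151515.
(Since a = 11 > μ = 1.666667, the bound 5/33 is < 1 and informative.)

P[X ≥ 11] ≤ 5/33 ≈ 0.151515.


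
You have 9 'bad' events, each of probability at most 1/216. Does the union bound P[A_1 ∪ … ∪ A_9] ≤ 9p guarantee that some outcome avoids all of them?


Union bound: P[∪_{i=1}^{9} A_i] ≤ Σ_i P[A_i] ≤ 9·p = 9·(1/216) = 1/24.
Numerically: 1/24 ≈ 0.041667.
Is 1/24 < 1? YES.
Since P[∪ A_i] ≤ 1/24 < 1, the complement has P[∩ A_i^c] ≥ 1 − 1/24 = 23/24 > 0, so some outcome avoids every A_i.

9·p = 1/24 ≈ 0.041667; existence CERTIFIED by the union bound.


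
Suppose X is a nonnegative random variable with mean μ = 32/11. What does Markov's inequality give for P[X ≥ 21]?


μ = E[X] = 32/11, a = 21.
Markov: P[X ≥ 21] ≤ μ/a = (32/11)/21 = 32/231.
Numerically: ≈ 0.139.
(Since a = 21 > μ = 2.909, the bound 32/231 is < 1 and informative.)

P[X ≥ 21] ≤ 32/231 ≈ 0.139.


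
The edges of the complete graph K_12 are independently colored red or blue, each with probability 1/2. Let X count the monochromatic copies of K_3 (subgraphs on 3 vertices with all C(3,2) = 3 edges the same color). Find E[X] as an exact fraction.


Let X = Σ_S X_S over the C(12, 3) = 220 subsets S of size 3, where X_S = 1 if the K_3 on S is monochromatic.
For a fixed S, the K_3 on S has C(3, 2) = 3 edges. P[all 3 edges red] = (1/2)^3, and likewise for blue, so P[monochromatic] = 2·(1/2)^3 = 2^{1 − 3} = 1/4.
Summing: E[X] = C(12, 3) · 2^{1 − 3} = 220 · 1/4 = 55.
Numerically: E[X] ≈ 55.00000.

E[X] = C(12,3)·2^(1−C(3,2)) = 55 ≈ 55.00000.


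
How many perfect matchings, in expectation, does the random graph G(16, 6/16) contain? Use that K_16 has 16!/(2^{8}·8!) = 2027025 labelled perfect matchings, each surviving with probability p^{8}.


K_16 has 16!/(2^{8}·8!) = 2027025 labelled perfect matchings.
For each such perfect matching H, let X_H = 1 if all 8 edges of H are present in G. Then P[X_H = 1] = p^{8} = (3/8)^{8} = 6561/16777216.
By linearity: E[X] = Σ_H E[X_H] = 2027025 · p^{8} = 2027025 · 6561/16777216 = 13299311025/16777216.
Numerically: E[X] ≈ 792.7.

E[X] = 2027025 · (3/8)^{8} = 13299311025/16777216 ≈ 792.7.


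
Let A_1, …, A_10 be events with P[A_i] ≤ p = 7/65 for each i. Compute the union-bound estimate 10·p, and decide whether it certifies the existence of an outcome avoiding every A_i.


Union bound: P[∪_{i=1}^{10} A_i] ≤ Σ_i P[A_i] ≤ 10·p = 10·(7/65) = 14/13.
Numerically: 14/13 ≈ 1.0769.
Is 14/13 < 1? NO.
Since the bound 14/13 is ≥ 1, the union bound is uninformative here; it does NOT by itself certify existence.

10·p = 14/13 ≈ 1.0769; existence NOT certified by the union bound.


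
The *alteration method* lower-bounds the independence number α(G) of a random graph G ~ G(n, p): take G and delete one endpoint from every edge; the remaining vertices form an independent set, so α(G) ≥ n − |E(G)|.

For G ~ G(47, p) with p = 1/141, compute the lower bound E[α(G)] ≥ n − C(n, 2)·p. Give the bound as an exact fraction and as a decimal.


E[|E(G)|] = C(47, 2)·p = 1081 · (1/141) = 23/3.
E[α(G)] ≥ n − E[|E(G)|] = 47 − 23/3 = 118/3.
Numerically: ≈ 39.333.
(This is only a lower bound; the true E[α(G)] may be larger.)

E[α(G)] ≥ 118/3 ≈ 39.333.


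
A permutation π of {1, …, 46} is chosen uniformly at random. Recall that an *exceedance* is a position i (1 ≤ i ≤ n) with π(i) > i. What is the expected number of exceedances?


Write X = Σ_{i=1}^{46} X_i, where X_i = 1_{π(i) > i}.
For each fixed i, π(i) is uniform over {1, …, 46} (marginal of a uniform permutation), so P[π(i) > i] = (n − i)/n. Summing: Σ_{i=1}^{46} (n − i)/n = (0 + 1 + … + 45)/46 = 46(46 − 1)/(2·46) = (46 − 1)/2.
Hence E[X] = Σ_{i=1}^{46} (46 − i)/46 = 45/2 ≈ 22.50000.

E[X] = 45/2 = 22.50000.


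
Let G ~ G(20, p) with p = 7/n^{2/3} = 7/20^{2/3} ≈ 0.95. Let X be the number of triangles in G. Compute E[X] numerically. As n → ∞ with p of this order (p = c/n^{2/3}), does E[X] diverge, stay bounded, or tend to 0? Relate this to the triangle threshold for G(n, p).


Number of potential triangles: C(20, 3) = 1140.
Each occurs with probability p³ ≈ (0.95)³ ≈ 8.57500e-01.
By linearity: E[X] = C(20, 3)·p³ ≈ 1140 · 8.57500e-01 ≈ 977.550.
Since α = 2/3 < 1, p = c/n^{2/3} ≫ 1/n is above the triangle threshold p ~ 1/n. Asymptotically E[X] ~ (c³/6)·n^{3(1−α)} = (7³/6)·n^{1} → ∞; triangles are abundant w.h.p.

E[X] ≈ 977.550; in regime p = Θ(1/n^{2/3}) E[X] diverges (above the triangle threshold p ~ 1/n).


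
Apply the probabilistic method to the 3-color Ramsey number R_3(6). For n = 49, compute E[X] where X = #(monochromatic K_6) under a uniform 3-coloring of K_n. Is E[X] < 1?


E[X] = C(49, 6) · 3^{1 − 15} = 13983816 · 3^{−14} = 13983816/4782969.
As a reduced fraction: E[X] = 4661272/1594323 ≈ 2.92367.
Is E[X] < 1? NO.
Since E[X] ≥ 1, the first-moment bound is inconclusive at n = 49; it does NOT by itself certify R_3(6) > 49.

E[X] = 4661272/1594323 ≈ 2.92367; E[X] ≥ 1; first-moment method inconclusive here.


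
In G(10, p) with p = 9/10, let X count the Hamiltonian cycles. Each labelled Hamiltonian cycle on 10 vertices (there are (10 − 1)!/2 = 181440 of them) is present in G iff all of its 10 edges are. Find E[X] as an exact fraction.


K_10 has (10 − 1)!/2 = 181440 labelled Hamiltonian cycles.
For each such Hamiltonian cycle H, let X_H = 1 if all 10 edges of H are present in G. Then P[X_H = 1] = p^{10} = (9/10)^{10} = 3486784401/10000000000.
By linearity: E[X] = Σ_H E[X_H] = 181440 · p^{10} = 181440 · 3486784401/10000000000 = 1977006755367/31250000.
Numerically: E[X] ≈ 63264.2.

E[X] = 181440 · (9/10)^{10} = 1977006755367/31250000 ≈ 63264.2.


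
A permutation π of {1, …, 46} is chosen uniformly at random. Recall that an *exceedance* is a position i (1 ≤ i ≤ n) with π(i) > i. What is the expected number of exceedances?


Write X = Σ_{i=1}^{46} X_i, where X_i = 1_{π(i) > i}.
For each fixed i, π(i) is uniform over {1, …, 46} (marginal of a uniform permutation), so P[π(i) > i] = (n − i)/n. Summing: Σ_{i=1}^{46} (n − i)/n = (0 + 1 + … + 45)/46 = 46(46 − 1)/(2·46) = (46 − 1)/2.
Hence E[X] = Σ_{i=1}^{46} (46 − i)/46 = 45/2 ≈ 22.500.

E[X] = 45/2 = 22.500.


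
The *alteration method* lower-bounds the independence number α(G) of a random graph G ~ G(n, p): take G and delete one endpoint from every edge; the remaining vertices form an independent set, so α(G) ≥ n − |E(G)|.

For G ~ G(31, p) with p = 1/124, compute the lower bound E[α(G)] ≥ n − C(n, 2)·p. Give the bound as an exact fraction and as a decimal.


E[|E(G)|] = C(31, 2)·p = 465 · (1/124) = 15/4.
E[α(G)] ≥ n − E[|E(G)|] = 31 − 15/4 = 109/4.
Numerically: ≈ 27.250000.
(This is only a lower bound; the true E[α(G)] may be larger.)

E[α(G)] ≥ 109/4 ≈ 27.250000.


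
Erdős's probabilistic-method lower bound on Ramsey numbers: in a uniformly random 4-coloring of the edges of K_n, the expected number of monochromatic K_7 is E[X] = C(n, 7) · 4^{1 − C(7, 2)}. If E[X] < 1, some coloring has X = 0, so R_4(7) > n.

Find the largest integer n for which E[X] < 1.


We need C(n, 7) · 4^{1 − 21} < 1, i.e. C(n, 7) < 4^{21 − 1} = 1099511627776.
Check values of n near the boundary:
  n = 178: C(178, 7) = 996867063280; 996867063280 < 1099511627776? YES
  n = 179: C(179, 7) = 1037437234460; 1037437234460 < 1099511627776? YES
  n = 180: C(180, 7) = 1079414463600; 1079414463600 < 1099511627776? YES
  n = 181: C(181, 7) = 1122839183400; 1122839183400 < 1099511627776? NO
The largest n with C(n, 7) < 1099511627776 is n = 180 (where E[X] = 67463403975/68719476736 ≈ 0.982). Hence R_4(7) > 180, i.e. R_4(7) ≥ 181.

Largest n = 180; hence R_4(7) > 180.


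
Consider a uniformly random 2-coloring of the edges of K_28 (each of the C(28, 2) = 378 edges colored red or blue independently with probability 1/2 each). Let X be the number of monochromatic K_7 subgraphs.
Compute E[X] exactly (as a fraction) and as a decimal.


Let X = Σ_S X_S over the C(28, 7) = 1184040 subsets S of size 7, where X_S = 1 if the K_7 on S is monochromatic.
For a fixed S, the K_7 on S has C(7, 2) = 21 edges. P[all 21 edges red] = (1/2)^21, and likewise for blue, so P[monochromatic] = 2·(1/2)^21 = 2^{1 − 21} = 1/1048576.
By linearity: E[X] = C(28, 7) · 2^{1 − 21} = 1184040 · 1/1048576 = 148005/131072.
Numerically: E[X] ≈ 1.1292.

E[X] = C(28,7)·2^(1−C(7,2)) = 148005/131072 ≈ 1.1292.


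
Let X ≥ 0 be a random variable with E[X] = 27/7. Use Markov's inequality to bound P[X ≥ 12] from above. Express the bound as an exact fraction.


μ = E[X] = 27/7, a = 12.
Markov: P[X ≥ 12] ≤ μ/a = (27/7)/12 = 9/28.
Numerically: ≈ 0.3214.
(Since a = 12 > μ = 3.8571, the bound 9/28 is < 1 and informative.)

P[X ≥ 12] ≤ 9/28 ≈ 0.3214.


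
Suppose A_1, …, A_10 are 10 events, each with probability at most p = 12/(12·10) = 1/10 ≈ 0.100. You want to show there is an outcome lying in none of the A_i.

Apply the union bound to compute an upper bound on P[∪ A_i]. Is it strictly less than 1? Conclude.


Union bound: P[∪_{i=1}^{10} A_i] ≤ Σ_i P[A_i] ≤ 10·p = 10·(1/10) = 1.
Numerically: 1 ≈ 1.000.
Is 1 < 1? NO.
Since the bound 1 is ≥ 1, the union bound is uninformative here; it does NOT by itself certify existence.

10·p = 1 ≈ 1.000; existence NOT certified by the union bound.
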